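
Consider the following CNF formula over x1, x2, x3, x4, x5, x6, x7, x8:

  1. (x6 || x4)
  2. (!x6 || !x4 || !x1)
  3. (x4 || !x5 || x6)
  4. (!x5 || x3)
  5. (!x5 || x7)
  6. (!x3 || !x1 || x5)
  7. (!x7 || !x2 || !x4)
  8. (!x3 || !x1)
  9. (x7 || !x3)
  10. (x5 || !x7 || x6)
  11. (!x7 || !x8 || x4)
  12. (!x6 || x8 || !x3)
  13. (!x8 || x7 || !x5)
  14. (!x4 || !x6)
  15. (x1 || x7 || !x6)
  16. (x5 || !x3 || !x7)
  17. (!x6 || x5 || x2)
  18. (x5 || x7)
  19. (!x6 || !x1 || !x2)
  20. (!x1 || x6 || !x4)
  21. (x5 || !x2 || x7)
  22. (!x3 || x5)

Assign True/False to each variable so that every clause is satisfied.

Set x1 = False and propagate.
Set x2 = False and propagate.
Branch on x3: take x3 = True.
  then x7 is forced to True.
  then x5 is forced to True.
For the remaining variables, x4 = True, x6 = False, x8 = True works.

x1=F, x2=F, x3=T, x4=T, x5=T, x6=F, x7=T, x8=T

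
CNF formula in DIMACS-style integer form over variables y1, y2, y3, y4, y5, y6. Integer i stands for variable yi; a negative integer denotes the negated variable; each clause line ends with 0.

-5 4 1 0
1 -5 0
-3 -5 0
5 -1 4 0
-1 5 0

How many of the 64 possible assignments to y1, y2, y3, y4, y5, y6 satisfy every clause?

24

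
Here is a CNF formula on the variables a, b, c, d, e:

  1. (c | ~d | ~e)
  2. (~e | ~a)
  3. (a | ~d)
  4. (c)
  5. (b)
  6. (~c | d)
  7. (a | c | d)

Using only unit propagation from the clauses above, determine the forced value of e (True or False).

False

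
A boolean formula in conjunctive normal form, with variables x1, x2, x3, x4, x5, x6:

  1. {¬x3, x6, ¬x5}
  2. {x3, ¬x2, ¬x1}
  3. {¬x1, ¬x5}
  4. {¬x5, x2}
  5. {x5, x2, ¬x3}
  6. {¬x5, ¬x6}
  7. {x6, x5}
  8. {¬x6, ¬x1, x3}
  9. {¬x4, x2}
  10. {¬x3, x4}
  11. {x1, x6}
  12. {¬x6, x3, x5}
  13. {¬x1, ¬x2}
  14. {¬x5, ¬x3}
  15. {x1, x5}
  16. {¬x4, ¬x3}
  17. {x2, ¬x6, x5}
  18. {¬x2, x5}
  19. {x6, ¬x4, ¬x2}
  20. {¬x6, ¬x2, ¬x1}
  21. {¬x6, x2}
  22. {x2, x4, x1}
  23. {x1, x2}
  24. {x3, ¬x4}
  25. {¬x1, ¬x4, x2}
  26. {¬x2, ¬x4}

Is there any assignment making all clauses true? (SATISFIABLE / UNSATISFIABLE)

UNSATISFIABLE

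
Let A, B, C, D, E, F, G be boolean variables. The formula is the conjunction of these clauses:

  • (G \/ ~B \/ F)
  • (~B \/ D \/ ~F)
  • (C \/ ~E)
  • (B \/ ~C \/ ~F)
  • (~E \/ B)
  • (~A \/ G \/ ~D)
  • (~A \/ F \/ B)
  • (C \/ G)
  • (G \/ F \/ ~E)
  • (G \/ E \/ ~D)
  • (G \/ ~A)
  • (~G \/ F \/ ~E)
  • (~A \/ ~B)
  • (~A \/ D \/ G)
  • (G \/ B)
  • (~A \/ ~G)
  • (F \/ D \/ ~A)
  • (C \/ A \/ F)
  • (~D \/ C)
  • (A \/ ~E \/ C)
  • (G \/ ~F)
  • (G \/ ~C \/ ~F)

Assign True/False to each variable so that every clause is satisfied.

A = False  B = True  C = True  D = True  E = False  F = True  G = True

Check each clause:
  1. (G \/ F \/ ~B) — F is true.
  2. (D \/ ~F \/ ~B) — D is true.
  3. (C \/ ~E) — C is true.
  4. (~F \/ ~C \/ B) — B is true.
  5. (~E \/ B) — B is true.
  6. (~A \/ G \/ ~D) — ~A is true.
  7. (B \/ ~A \/ F) — B is true.
  8. (C \/ G) — C is true.
  9. (~E \/ G \/ F) — ~E is true.
  10. (~D \/ E \/ G) — G is true.
  11. (G \/ ~A) — ~A is true.
  12. (~G \/ F \/ ~E) — ~E is true.
  13. (~A \/ ~B) — ~A is true.
  14. (G \/ D \/ ~A) — D is true.
  15. (G \/ B) — B is true.
  16. (~G \/ ~A) — ~A is true.
  17. (D \/ F \/ ~A) — D is true.
  18. (C \/ F \/ A) — C is true.
  19. (C \/ ~D) — C is true.
  20. (~E \/ C \/ A) — C is true.
  21. (~F \/ G) — G is true.
  22. (~C \/ ~F \/ G) — G is true.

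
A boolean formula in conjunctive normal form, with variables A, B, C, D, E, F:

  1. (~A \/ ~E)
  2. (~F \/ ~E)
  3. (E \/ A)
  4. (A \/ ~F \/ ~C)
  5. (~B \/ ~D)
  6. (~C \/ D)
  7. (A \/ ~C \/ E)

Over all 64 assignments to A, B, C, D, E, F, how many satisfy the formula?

12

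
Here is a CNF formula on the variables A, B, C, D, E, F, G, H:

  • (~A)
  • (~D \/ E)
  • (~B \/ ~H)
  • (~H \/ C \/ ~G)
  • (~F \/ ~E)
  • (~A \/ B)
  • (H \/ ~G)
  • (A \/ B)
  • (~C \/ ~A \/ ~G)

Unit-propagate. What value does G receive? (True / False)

False

(~A) stands alone — A = False.
(A \/ B): since A = False, the clause reduces to (B). B = True.
(~B \/ ~H) with B = True leaves only ~H, so H = False.
In (~G \/ H), H is now false; ~G must hold, so G = False.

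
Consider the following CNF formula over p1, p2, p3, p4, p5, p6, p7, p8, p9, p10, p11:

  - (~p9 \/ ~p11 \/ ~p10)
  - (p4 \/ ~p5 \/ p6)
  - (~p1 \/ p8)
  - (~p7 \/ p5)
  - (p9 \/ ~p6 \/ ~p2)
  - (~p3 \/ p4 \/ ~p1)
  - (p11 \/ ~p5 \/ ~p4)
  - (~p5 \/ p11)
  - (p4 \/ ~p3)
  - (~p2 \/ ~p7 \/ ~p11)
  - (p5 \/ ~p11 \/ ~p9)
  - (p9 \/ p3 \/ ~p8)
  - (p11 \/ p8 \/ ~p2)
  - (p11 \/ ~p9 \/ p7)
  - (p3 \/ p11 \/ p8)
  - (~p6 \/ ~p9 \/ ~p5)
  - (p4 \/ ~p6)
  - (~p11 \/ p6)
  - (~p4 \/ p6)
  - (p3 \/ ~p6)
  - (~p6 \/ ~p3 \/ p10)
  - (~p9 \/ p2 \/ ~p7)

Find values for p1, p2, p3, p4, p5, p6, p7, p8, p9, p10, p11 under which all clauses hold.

p1 = 0, p2 = 0, p3 = 1, p4 = 1, p5 = 0, p6 = 1, p7 = 0, p8 = 0, p9 = 0, p10 = 1, p11 = 1

Pure literal: p1 appears only negated; assign p1 = False.
Try p2 = False.
Branch on p3: take p3 = True.
  then p4 is forced to True.
  then p6 is forced to True.
  then p10 is forced to True.
For the remaining variables, p5 = False, p7 = False, p8 = False, p9 = False, p11 = True works.
Check each clause:
  1. (~p10 \/ ~p9 \/ ~p11) — ~p9 is true.
  2. (~p5 \/ p6 \/ p4) — ~p5 is true.
  3. (~p1 \/ p8) — ~p1 is true.
  4. (p5 \/ ~p7) — ~p7 is true.
  5. (p9 \/ ~p6 \/ ~p2) — ~p2 is true.
  6. (~p3 \/ p4 \/ ~p1) — p4 is true.
  7. (~p5 \/ p11 \/ ~p4) — p11 is true.
  8. (p11 \/ ~p5) — p11 is true.
  9. (~p3 \/ p4) — p4 is true.
  10. (~p2 \/ ~p7 \/ ~p11) — ~p7 is true.
  11. (~p9 \/ p5 \/ ~p11) — ~p9 is true.
  12. (p9 \/ p3 \/ ~p8) — ~p8 is true.
  13. (~p2 \/ p11 \/ p8) — p11 is true.
  14. (p7 \/ ~p9 \/ p11) — p11 is true.
  15. (p3 \/ p11 \/ p8) — p11 is true.
  16. (~p9 \/ ~p5 \/ ~p6) — ~p5 is true.
  17. (~p6 \/ p4) — p4 is true.
  18. (~p11 \/ p6) — p6 is true.
  19. (p6 \/ ~p4) — p6 is true.
  20. (p3 \/ ~p6) — p3 is true.
  21. (~p6 \/ p10 \/ ~p3) — p10 is true.
  22. (p2 \/ ~p9 \/ ~p7) — ~p7 is true.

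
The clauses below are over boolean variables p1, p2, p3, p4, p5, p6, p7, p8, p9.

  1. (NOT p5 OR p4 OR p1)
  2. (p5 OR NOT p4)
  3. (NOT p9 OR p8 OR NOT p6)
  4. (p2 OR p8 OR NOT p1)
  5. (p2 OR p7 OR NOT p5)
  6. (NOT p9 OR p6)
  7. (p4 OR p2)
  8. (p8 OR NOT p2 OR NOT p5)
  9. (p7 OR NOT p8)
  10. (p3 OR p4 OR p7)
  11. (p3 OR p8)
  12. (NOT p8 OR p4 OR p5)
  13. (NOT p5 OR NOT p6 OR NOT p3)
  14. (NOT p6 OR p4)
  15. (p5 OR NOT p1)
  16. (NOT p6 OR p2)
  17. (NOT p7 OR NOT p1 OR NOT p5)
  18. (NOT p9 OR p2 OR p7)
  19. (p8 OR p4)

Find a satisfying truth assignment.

Pure literal: p9 appears only negated; assign p9 = False.
Try p1 = False.
The remaining clauses are satisfied by p2 = True, p3 = True, p4 = True, p5 = True, p6 = False, p7 = True, p8 = True.
Every clause has at least one true literal under this assignment.
Check each clause:
  1. (p4 OR p1 OR NOT p5) — p4 is true.
  2. (p5 OR NOT p4) — p5 is true.
  3. (NOT p9 OR p8 OR NOT p6) — p8 is true.
  4. (p8 OR NOT p1 OR p2) — p8 is true.
  5. (NOT p5 OR p2 OR p7) — p2 is true.
  6. (NOT p9 OR p6) — NOT p9 is true.
  7. (p4 OR p2) — p2 is true.
  8. (NOT p2 OR NOT p5 OR p8) — p8 is true.
  9. (p7 OR NOT p8) — p7 is true.
  10. (p7 OR p3 OR p4) — p3 is true.
  11. (p3 OR p8) — p8 is true.
  12. (p5 OR p4 OR NOT p8) — p4 is true.
  13. (NOT p5 OR NOT p6 OR NOT p3) — NOT p6 is true.
  14. (NOT p6 OR p4) — NOT p6 is true.
  15. (p5 OR NOT p1) — p5 is true.
  16. (NOT p6 OR p2) — NOT p6 is true.
  17. (NOT p1 OR NOT p7 OR NOT p5) — NOT p1 is true.
  18. (p7 OR NOT p9 OR p2) — p2 is true.
  19. (p8 OR p4) — p8 is true.

p1=F  p2=T  p3=T  p4=T  p5=T  p6=F  p7=T  p8=T  p9=F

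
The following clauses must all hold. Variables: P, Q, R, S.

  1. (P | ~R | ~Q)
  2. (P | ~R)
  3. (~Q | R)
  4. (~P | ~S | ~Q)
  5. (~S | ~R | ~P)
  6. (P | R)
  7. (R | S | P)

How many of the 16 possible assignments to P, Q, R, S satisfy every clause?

Satisfying assignments:
  P=T Q=F R=F S=F
  P=T Q=F R=F S=T
  P=T Q=F R=T S=F
  P=T Q=T R=T S=F
Count: 4.

4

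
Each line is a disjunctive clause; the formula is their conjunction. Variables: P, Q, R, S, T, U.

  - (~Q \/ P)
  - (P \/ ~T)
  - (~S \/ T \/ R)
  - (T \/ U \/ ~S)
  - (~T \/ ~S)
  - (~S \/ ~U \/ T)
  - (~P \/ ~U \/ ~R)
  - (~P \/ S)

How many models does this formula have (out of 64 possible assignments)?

4

Satisfying assignments:
  P=F Q=F R=F S=F T=F U=F
  P=F Q=F R=F S=F T=F U=T
  P=F Q=F R=T S=F T=F U=F
  P=F Q=F R=T S=F T=F U=T
That's 4 in total.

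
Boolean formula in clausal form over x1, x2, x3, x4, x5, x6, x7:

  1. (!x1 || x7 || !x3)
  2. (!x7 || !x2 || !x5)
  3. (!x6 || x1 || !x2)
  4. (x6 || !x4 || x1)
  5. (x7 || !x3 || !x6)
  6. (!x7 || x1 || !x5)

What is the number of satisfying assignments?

Case analysis on x1 and x7:
  x1=1, x7=1: x3, x4, x6 free; 3 ways for (x2,x5) × 2^3 = 24.
  x1=1, x7=0: forces x3=0; x2, x4, x5, x6 free → 2^4 = 16.
  x1=0, x7=1: x3 free; 4 ways for (x2,x4,x5,x6) × 2^1 = 8.
  x1=0, x7=0: x5 free; 6 ways for (x2,x3,x4,x6) × 2^1 = 12.
Total: 24 + 16 + 8 + 12 = 60.

60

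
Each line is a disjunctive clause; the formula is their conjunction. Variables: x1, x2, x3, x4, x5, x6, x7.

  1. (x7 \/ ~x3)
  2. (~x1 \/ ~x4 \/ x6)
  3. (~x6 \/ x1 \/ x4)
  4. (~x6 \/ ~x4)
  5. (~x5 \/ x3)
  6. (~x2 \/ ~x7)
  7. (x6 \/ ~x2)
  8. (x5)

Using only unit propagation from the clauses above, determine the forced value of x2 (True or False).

Unit clause (x5) sets x5 = True.
In (~x5 \/ x3), ~x5 is now false; x3 must hold, so x3 = True.
(x7 \/ ~x3) with x3 = True leaves only x7, so x7 = True.
In (~x7 \/ ~x2), ~x7 is now false; ~x2 must hold, so x2 = False.

False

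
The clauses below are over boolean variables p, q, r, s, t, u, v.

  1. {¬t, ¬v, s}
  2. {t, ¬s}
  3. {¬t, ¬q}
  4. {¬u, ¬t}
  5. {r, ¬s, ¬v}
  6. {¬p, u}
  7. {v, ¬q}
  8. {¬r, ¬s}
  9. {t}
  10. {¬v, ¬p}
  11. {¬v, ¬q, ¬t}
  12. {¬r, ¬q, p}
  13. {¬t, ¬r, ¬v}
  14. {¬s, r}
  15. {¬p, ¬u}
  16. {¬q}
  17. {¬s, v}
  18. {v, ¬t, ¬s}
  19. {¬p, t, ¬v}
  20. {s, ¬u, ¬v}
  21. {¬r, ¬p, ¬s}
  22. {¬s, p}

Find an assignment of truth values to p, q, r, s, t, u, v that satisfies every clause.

p=F, q=F, r=F, s=F, t=T, u=F, v=F

Unit propagation: (t) forces t = True.
(¬q) is a unit clause, so q = False.
The clause (¬u) is unit: u must be False.
Unit propagation: (¬p) forces p = False.
(¬s) is a unit clause, so s = False.
(¬v) is a unit clause, so v = False.
r is now unconstrained; take r = False.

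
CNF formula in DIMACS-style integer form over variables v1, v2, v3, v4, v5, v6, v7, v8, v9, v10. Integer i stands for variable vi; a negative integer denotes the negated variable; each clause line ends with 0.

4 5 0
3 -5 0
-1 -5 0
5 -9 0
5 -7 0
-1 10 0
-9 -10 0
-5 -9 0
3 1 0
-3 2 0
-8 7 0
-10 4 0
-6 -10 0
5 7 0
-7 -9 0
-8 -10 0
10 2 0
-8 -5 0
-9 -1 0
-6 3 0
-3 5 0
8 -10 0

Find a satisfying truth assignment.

v1=False, v2=True, v3=True, v4=True, v5=True, v6=False, v7=False, v8=False, v9=False, v10=False

v2 occurs only positively in the remaining clauses — set v2 = True.
Pure literal: v4 appears only positively; assign v4 = True.
Branch on v1: take v1 = False.
  then v3 is forced to True.
  then v5 is forced to True.
  then v9 is forced to False.
  then v8 is forced to False.
  then v10 is forced to False.
v6, v7 are now unconstrained; take v6 = False, v7 = False.
Check each clause:
  1. {v4, v5} — v4 is true.
  2. {v3, ¬v5} — v3 is true.
  3. {¬v1, ¬v5} — ¬v1 is true.
  4. {v5, ¬v9} — v5 is true.
  5. {¬v7, v5} — ¬v7 is true.
  6. {v10, ¬v1} — ¬v1 is true.
  7. {¬v10, ¬v9} — ¬v10 is true.
  8. {¬v9, ¬v5} — ¬v9 is true.
  9. {v1, v3} — v3 is true.
  10. {¬v3, v2} — v2 is true.
  11. {¬v8, v7} — ¬v8 is true.
  12. {¬v10, v4} — v4 is true.
  13. {¬v6, ¬v10} — ¬v6 is true.
  14. {v7, v5} — v5 is true.
  15. {¬v7, ¬v9} — ¬v7 is true.
  16. {¬v8, ¬v10} — ¬v8 is true.
  17. {v10, v2} — v2 is true.
  18. {¬v8, ¬v5} — ¬v8 is true.
  19. {¬v1, ¬v9} — ¬v1 is true.
  20. {v3, ¬v6} — ¬v6 is true.
  21. {¬v3, v5} — v5 is true.
  22. {¬v10, v8} — ¬v10 is true.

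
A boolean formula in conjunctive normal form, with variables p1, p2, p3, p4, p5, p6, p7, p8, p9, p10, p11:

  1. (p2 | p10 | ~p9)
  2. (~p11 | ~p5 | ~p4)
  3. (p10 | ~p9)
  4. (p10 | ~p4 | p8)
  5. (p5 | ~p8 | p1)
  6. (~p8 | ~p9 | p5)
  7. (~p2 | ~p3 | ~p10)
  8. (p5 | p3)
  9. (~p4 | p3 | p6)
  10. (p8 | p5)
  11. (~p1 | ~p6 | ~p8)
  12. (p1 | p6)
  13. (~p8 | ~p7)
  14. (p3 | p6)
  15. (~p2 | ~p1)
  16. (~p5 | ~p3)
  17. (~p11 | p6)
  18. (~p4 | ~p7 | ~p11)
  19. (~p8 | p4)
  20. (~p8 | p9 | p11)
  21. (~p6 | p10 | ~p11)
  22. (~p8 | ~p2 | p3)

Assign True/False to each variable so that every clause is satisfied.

Set p1 = False and propagate.
  then p6 is forced to True.
Branch on p2: take p2 = True.
For the remaining variables, p3 = False, p4 = False, p5 = True, p7 = True, p8 = False, p9 = False, p10 = True, p11 = False works.

p1 = F, p2 = T, p3 = F, p4 = F, p5 = T, p6 = T, p7 = T, p8 = F, p9 = F, p10 = T, p11 = F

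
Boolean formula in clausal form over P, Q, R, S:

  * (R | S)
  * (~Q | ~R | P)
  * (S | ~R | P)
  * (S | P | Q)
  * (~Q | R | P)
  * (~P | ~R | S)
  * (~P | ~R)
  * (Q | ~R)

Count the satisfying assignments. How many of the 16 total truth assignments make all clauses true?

Satisfying assignments:
  P=0 Q=0 R=0 S=1
  P=1 Q=0 R=0 S=1
  P=1 Q=1 R=0 S=1
That's 3 in total.

3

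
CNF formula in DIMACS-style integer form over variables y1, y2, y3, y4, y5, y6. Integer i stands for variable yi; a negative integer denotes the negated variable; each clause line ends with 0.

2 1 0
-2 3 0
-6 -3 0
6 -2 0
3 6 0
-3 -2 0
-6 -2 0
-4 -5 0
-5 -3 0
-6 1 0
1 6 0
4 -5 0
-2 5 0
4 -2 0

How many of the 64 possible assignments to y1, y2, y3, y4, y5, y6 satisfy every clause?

4

Satisfying assignments:
  y1=T y2=F y3=F y4=F y5=F y6=T
  y1=T y2=F y3=F y4=T y5=F y6=T
  y1=T y2=F y3=T y4=F y5=F y6=F
  y1=T y2=F y3=T y4=T y5=F y6=F
That's 4 in total.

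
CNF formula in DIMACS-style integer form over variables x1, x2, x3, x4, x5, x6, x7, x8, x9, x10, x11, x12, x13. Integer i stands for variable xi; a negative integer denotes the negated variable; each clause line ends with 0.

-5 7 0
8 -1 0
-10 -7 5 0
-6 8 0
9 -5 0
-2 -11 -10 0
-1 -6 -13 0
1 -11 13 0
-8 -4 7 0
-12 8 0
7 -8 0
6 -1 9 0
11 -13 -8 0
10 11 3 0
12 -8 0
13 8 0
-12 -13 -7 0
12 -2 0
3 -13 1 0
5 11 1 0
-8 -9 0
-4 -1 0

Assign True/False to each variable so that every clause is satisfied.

x1=F, x2=F, x3=T, x4=T, x5=F, x6=F, x7=F, x8=F, x9=F, x10=F, x11=T, x12=F, x13=T

x2 occurs only negated in the remaining clauses — set x2 = False.
Pure literal: x3 appears only positively; assign x3 = True.
Set x1 = False and propagate.
Set x4 = True and propagate.
For the remaining variables, x5 = False, x6 = False, x7 = False, x8 = False, x9 = False, x10 = False, x11 = True, x12 = False, x13 = True works.
Every clause has at least one true literal under this assignment.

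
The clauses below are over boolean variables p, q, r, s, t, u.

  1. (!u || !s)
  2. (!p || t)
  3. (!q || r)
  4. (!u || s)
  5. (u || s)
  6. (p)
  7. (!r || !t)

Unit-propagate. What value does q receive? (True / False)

(p) is a unit clause: p = True.
In (t || !p), !p is now false; t must hold, so t = True.
(!t || !r) with t = True leaves only !r, so r = False.
From (!q || r) and r = False: q = False.

False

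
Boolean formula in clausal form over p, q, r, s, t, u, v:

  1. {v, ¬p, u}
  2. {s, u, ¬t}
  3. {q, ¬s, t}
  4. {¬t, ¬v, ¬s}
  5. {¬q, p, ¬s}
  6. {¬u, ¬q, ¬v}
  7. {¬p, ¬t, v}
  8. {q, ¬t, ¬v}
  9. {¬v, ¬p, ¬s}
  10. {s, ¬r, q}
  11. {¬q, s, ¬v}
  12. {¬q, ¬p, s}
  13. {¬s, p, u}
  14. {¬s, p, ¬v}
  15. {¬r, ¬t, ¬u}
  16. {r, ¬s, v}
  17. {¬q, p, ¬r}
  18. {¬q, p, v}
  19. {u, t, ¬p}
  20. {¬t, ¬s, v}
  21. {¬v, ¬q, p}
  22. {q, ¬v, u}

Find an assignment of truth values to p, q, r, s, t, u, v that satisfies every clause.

Try p = False.
Branch on q: take q = False.
Branch on r: take r = False.
The remaining clauses are satisfied by s = False, t = False, u = True, v = True.

p = F, q = F, r = F, s = F, t = F, u = T, v = T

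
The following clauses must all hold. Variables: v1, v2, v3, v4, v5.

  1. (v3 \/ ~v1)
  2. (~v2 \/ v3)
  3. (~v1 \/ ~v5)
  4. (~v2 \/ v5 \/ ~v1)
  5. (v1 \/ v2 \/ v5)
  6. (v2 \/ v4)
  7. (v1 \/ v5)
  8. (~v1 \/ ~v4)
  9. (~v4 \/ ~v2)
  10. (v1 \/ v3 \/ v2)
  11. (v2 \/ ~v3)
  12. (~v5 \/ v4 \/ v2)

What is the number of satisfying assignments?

The models are:
  v1=0 v2=1 v3=1 v4=0 v5=1
Count: 1.

1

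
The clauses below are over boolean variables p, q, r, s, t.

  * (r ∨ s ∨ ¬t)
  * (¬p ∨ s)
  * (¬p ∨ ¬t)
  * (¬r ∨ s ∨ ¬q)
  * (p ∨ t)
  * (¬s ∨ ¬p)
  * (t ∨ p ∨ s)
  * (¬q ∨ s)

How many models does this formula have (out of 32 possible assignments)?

5

The models are:
  p=0 q=0 r=0 s=1 t=1
  p=0 q=0 r=1 s=0 t=1
  p=0 q=0 r=1 s=1 t=1
  p=0 q=1 r=0 s=1 t=1
  p=0 q=1 r=1 s=1 t=1
Count: 5.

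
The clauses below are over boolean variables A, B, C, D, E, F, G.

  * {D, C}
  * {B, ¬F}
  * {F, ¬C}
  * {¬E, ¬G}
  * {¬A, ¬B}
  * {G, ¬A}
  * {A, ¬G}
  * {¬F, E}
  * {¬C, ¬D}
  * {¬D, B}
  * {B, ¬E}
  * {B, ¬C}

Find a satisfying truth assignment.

A=False  B=True  C=False  D=True  E=False  F=False  G=False

Check each clause:
  1. {C, D} — D is true.
  2. {¬F, B} — ¬F is true.
  3. {¬C, F} — ¬C is true.
  4. {¬E, ¬G} — ¬G is true.
  5. {¬A, ¬B} — ¬A is true.
  6. {¬A, G} — ¬A is true.
  7. {A, ¬G} — ¬G is true.
  8. {¬F, E} — ¬F is true.
  9. {¬C, ¬D} — ¬C is true.
  10. {¬D, B} — B is true.
  11. {B, ¬E} — B is true.
  12. {¬C, B} — B is true.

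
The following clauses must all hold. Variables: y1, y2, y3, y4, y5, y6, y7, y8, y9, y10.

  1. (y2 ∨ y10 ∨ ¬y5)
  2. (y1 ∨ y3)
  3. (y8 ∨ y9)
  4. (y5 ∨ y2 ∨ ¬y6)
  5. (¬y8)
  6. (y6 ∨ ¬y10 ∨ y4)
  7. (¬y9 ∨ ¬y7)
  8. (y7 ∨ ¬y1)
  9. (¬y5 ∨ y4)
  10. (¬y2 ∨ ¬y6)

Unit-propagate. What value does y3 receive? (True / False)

True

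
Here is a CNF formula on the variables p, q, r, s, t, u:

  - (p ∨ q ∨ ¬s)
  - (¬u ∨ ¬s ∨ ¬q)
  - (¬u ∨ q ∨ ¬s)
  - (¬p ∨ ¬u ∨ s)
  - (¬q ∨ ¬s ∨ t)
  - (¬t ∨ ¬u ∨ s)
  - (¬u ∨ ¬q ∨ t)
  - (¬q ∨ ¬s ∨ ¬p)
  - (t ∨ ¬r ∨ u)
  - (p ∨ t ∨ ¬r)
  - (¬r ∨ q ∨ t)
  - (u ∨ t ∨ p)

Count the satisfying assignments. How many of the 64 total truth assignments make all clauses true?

16

Split on q, then s.
  q=1, s=1: remaining (p,r,t,u) ∈ {(0,0,1,0); (0,1,1,0)} — 2.
  q=1, s=0: 5 of the 16 assignments to (p,r,t,u) work.
  q=0, s=1: remaining (p,r,t,u) ∈ {(1,0,0,0); (1,0,1,0); (1,1,1,0)} — 3.
  q=0, s=0: 6 of the 16 assignments to (p,r,t,u) work.
Total: 2 + 5 + 3 + 6 = 16.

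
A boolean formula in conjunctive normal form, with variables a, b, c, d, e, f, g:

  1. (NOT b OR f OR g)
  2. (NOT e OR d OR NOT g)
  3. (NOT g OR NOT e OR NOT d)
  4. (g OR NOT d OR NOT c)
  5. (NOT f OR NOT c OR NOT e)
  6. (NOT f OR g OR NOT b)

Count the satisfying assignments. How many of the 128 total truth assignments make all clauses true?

Split on g, then d.
  g=T, d=T: forces e=F; a, b, c, f free → 2^4 = 16.
  g=T, d=F: forces e=F; a, b, c, f free → 2^4 = 16.
  g=F, d=T: forces b=F; c=F; a, e, f free → 2^3 = 8.
  g=F, d=F: a free; 7 ways for (b,c,e,f) × 2^1 = 14.
Total: 16 + 16 + 8 + 14 = 54.

54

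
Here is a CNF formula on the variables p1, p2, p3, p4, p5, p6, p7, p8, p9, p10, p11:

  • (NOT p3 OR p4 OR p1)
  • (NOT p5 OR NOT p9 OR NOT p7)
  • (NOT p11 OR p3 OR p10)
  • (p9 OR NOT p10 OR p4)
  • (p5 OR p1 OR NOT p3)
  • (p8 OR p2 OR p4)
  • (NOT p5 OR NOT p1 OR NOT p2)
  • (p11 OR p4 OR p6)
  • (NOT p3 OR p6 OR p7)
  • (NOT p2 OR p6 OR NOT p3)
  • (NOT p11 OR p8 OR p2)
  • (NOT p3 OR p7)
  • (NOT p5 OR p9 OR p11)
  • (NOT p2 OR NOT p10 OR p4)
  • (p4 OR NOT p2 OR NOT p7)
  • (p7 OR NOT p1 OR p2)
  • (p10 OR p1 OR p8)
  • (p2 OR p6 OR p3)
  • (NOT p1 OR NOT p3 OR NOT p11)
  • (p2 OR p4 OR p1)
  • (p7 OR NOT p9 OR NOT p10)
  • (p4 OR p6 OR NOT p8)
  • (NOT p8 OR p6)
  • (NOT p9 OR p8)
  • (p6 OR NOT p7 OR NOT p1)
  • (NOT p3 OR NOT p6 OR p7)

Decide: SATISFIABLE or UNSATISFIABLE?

p4 occurs only positively in the remaining clauses — set p4 = True.
Set p1 = True and propagate.
Try p2 = False.
  then p7 is forced to True.
  then p6 is forced to True.
The remaining clauses are satisfied by p3 = False, p5 = False, p8 = True, p9 = True, p10 = False, p11 = False.
So p1=T, p2=F, p3=F, p4=T, p5=F, p6=T, p7=T, p8=T, p9=T, p10=F, p11=F is a satisfying assignment.

SATISFIABLE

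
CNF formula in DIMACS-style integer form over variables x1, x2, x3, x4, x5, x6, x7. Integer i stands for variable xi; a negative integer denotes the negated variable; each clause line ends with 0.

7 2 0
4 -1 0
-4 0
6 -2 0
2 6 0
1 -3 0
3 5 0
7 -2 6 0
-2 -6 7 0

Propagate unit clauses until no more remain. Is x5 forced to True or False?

(~x4) is a unit clause: x4 = False.
In (x4 | ~x1), x4 is now false; ~x1 must hold, so x1 = False.
(x1 | ~x3): since x1 = False, the clause reduces to (~x3). x3 = False.
(x5 | x3): since x3 = False, the clause reduces to (x5). x5 = True.

True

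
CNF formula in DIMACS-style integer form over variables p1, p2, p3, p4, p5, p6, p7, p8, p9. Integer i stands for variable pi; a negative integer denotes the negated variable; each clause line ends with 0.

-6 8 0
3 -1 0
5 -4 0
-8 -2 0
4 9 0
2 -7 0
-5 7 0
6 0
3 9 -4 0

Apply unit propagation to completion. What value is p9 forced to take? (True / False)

True

(p6) is a unit clause: p6 = True.
(p8 || !p6) with p6 = True leaves only p8, so p8 = True.
In (!p8 || !p2), !p8 is now false; !p2 must hold, so p2 = False.
From (p2 || !p7) and p2 = False: p7 = False.
(p7 || !p5) with p7 = False leaves only !p5, so p5 = False.
(p5 || !p4) with p5 = False leaves only !p4, so p4 = False.
From (p9 || p4) and p4 = False: p9 = True.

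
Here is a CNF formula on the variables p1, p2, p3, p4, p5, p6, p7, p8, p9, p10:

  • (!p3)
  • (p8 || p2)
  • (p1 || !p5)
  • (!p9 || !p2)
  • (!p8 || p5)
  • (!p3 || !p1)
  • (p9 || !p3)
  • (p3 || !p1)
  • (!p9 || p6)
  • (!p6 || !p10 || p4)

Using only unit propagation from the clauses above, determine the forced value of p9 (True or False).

(!p3) is a unit clause: p3 = False.
In (p3 || !p1), p3 is now false; !p1 must hold, so p1 = False.
(p1 || !p5): since p1 = False, the clause reduces to (!p5). p5 = False.
From (p5 || !p8) and p5 = False: p8 = False.
In (p8 || p2), p8 is now false; p2 must hold, so p2 = True.
In (!p9 || !p2), !p2 is now false; !p9 must hold, so p9 = False.

False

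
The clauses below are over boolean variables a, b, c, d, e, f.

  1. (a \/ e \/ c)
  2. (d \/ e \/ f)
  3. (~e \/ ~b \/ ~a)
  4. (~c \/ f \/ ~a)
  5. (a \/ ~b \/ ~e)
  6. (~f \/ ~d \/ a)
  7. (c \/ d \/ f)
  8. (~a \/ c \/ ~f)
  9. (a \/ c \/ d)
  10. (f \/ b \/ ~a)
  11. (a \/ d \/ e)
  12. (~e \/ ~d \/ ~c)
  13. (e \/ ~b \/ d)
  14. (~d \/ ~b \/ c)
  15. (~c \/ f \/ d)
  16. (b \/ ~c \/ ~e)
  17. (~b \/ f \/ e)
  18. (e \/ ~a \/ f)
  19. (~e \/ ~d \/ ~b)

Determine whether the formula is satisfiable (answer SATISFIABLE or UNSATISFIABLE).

SATISFIABLE

Branch on a: take a = False.
Try b = False.
Branch on c: take c = False.
  then e is forced to True.
  then d is forced to True.
  then f is forced to False.
So a=False, b=False, c=False, d=True, e=True, f=False is a satisfying assignment.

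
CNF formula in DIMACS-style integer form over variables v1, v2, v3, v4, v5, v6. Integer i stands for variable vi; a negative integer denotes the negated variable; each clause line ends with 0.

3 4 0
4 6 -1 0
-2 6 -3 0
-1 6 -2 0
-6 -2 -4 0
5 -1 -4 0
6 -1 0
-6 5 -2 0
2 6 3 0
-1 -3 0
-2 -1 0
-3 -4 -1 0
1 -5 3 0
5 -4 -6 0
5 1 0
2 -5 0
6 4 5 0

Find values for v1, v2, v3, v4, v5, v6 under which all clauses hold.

v1 = False  v2 = True  v3 = True  v4 = False  v5 = True  v6 = True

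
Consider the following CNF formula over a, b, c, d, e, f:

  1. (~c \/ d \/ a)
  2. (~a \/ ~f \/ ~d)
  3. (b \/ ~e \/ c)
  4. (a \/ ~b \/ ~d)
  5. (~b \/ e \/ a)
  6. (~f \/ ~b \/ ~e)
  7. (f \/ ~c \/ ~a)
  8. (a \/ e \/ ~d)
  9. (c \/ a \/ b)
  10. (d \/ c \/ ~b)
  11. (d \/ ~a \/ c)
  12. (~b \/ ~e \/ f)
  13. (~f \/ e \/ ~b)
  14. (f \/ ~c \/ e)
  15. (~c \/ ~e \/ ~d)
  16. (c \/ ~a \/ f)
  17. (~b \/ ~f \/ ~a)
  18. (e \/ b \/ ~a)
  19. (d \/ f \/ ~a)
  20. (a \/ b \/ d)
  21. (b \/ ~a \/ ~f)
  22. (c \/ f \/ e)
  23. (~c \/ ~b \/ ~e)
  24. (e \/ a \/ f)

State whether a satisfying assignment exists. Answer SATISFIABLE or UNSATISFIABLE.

UNSATISFIABLE

a = True:
  f = True:
    propagation gives d=False, c=True, b=False; an empty clause results — contradiction.
  f = False:
    propagation gives c=False; an empty clause results — contradiction.
a = False:
  e = True:
    b = True:
      propagation gives d=False, c=False; contradiction.
    b = False:
      propagation gives c=True, d=True; contradiction.
  e = False:
    propagation gives b=False, d=False; an empty clause results — contradiction.
Every branch closes, so no satisfying assignment exists.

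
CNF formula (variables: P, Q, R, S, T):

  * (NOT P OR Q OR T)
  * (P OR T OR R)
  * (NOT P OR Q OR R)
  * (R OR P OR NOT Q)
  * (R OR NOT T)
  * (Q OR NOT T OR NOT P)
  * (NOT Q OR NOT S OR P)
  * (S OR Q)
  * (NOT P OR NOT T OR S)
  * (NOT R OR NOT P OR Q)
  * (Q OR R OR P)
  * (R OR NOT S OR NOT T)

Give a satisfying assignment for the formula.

P=True, Q=True, R=True, S=True, T=False

Check each clause:
  1. (Q OR T OR NOT P) — Q is true.
  2. (T OR R OR P) — P is true.
  3. (R OR NOT P OR Q) — Q is true.
  4. (R OR P OR NOT Q) — P is true.
  5. (NOT T OR R) — R is true.
  6. (NOT P OR NOT T OR Q) — Q is true.
  7. (P OR NOT Q OR NOT S) — P is true.
  8. (Q OR S) — Q is true.
  9. (NOT P OR S OR NOT T) — NOT T is true.
  10. (NOT R OR NOT P OR Q) — Q is true.
  11. (P OR Q OR R) — P is true.
  12. (R OR NOT S OR NOT T) — R is true.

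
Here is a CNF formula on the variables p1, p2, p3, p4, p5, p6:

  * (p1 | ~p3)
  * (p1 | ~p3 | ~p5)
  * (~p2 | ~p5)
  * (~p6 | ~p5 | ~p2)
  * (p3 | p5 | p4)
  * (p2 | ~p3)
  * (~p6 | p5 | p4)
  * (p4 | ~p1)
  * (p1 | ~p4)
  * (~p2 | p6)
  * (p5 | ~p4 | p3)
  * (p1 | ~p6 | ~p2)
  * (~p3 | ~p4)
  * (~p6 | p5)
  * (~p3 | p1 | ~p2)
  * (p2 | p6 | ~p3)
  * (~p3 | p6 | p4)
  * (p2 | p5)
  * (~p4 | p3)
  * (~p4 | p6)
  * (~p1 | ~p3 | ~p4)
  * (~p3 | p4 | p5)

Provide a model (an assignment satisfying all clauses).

Branch on p1: take p1 = False.
  then p3 is forced to False.
  then p4 is forced to False.
  then p5 is forced to True.
  then p2 is forced to False.
p6 is now unconstrained; take p6 = True.
Every clause has at least one true literal under this assignment.
Check each clause:
  1. (~p3 | p1) — ~p3 is true.
  2. (~p3 | p1 | ~p5) — ~p3 is true.
  3. (~p5 | ~p2) — ~p2 is true.
  4. (~p5 | ~p2 | ~p6) — ~p2 is true.
  5. (p3 | p4 | p5) — p5 is true.
  6. (~p3 | p2) — ~p3 is true.
  7. (p5 | p4 | ~p6) — p5 is true.
  8. (p4 | ~p1) — ~p1 is true.
  9. (p1 | ~p4) — ~p4 is true.
  10. (~p2 | p6) — p6 is true.
  11. (p5 | p3 | ~p4) — ~p4 is true.
  12. (~p6 | ~p2 | p1) — ~p2 is true.
  13. (~p4 | ~p3) — ~p4 is true.
  14. (p5 | ~p6) — p5 is true.
  15. (p1 | ~p2 | ~p3) — ~p3 is true.
  16. (p6 | p2 | ~p3) — ~p3 is true.
  17. (~p3 | p6 | p4) — ~p3 is true.
  18. (p5 | p2) — p5 is true.
  19. (~p4 | p3) — ~p4 is true.
  20. (~p4 | p6) — ~p4 is true.
  21. (~p1 | ~p4 | ~p3) — ~p4 is true.
  22. (p5 | ~p3 | p4) — p5 is true.

p1=F, p2=F, p3=F, p4=F, p5=T, p6=T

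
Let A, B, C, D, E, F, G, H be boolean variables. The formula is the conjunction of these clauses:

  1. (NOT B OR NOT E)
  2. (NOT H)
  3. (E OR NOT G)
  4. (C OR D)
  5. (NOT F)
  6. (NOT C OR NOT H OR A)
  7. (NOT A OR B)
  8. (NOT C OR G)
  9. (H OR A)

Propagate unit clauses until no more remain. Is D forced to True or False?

True

(NOT H) is a unit clause: H = False.
(NOT F) stands alone — F = False.
(A OR H) with H = False leaves only A, so A = True.
From (B OR NOT A) and A = True: B = True.
(NOT B OR NOT E): since B = True, the clause reduces to (NOT E). E = False.
(E OR NOT G) with E = False leaves only NOT G, so G = False.
(NOT C OR G) with G = False leaves only NOT C, so C = False.
(D OR C): since C = False, the clause reduces to (D). D = True.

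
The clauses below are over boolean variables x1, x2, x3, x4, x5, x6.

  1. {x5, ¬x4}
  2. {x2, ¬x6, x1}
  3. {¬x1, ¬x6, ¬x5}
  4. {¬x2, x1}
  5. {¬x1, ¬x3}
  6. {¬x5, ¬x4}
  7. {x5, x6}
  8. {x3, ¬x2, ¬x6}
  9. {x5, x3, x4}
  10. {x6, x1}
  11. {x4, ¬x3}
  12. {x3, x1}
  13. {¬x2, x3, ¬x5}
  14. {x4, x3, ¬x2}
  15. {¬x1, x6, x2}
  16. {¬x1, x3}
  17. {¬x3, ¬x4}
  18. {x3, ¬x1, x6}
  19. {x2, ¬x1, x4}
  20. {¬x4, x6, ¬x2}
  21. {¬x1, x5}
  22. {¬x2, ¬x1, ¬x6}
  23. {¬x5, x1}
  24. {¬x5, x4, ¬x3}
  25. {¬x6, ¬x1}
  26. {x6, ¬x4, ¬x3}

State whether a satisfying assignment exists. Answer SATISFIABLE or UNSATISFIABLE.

UNSATISFIABLE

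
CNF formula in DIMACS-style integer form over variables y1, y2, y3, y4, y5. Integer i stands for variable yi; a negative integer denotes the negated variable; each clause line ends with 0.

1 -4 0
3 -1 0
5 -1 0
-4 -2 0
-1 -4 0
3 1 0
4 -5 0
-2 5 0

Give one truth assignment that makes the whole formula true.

y1=0, y2=0, y3=1, y4=0, y5=0

Check each clause:
  1. (!y4 || y1) — !y4 is true.
  2. (!y1 || y3) — y3 is true.
  3. (!y1 || y5) — !y1 is true.
  4. (!y4 || !y2) — !y4 is true.
  5. (!y4 || !y1) — !y4 is true.
  6. (y3 || y1) — y3 is true.
  7. (!y5 || y4) — !y5 is true.
  8. (!y2 || y5) — !y2 is true.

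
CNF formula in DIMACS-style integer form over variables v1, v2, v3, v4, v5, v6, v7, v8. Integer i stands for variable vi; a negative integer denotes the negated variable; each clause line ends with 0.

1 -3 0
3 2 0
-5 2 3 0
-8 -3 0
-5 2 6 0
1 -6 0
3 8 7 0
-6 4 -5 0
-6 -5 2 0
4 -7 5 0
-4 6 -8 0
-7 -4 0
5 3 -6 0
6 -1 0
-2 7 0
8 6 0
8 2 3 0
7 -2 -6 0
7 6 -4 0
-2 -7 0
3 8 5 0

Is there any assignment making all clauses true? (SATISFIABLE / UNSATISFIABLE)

Branch on v1: take v1 = True.
  then v6 is forced to True.
Branch on v2: take v2 = False.
  then v3 is forced to True.
  then v8 is forced to False.
  then v5 is forced to False.
For the remaining variables, v4 = False, v7 = False works.
Every clause has at least one true literal under this assignment.
So v1 = True  v2 = False  v3 = True  v4 = False  v5 = False  v6 = True  v7 = False  v8 = False is a satisfying assignment.

SATISFIABLE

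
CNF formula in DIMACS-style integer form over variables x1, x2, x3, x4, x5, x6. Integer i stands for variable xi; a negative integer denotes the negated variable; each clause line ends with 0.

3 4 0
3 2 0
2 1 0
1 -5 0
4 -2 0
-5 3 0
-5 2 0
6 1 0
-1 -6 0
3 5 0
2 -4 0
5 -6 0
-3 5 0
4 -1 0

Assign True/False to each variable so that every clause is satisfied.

Try x1 = True.
  then x6 is forced to False.
  then x4 is forced to True.
  then x2 is forced to True.
Try x3 = True.
  then x5 is forced to True.

x1=T, x2=T, x3=T, x4=T, x5=T, x6=F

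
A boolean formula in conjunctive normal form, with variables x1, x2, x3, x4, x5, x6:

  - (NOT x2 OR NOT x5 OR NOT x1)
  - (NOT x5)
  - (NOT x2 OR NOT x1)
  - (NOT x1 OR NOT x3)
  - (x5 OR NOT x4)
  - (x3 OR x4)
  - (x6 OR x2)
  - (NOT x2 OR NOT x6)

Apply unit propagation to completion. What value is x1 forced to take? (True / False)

(NOT x5) stands alone — x5 = False.
(NOT x4 OR x5): since x5 = False, the clause reduces to (NOT x4). x4 = False.
(x3 OR x4) with x4 = False leaves only x3, so x3 = True.
(NOT x3 OR NOT x1) with x3 = True leaves only NOT x1, so x1 = False.

False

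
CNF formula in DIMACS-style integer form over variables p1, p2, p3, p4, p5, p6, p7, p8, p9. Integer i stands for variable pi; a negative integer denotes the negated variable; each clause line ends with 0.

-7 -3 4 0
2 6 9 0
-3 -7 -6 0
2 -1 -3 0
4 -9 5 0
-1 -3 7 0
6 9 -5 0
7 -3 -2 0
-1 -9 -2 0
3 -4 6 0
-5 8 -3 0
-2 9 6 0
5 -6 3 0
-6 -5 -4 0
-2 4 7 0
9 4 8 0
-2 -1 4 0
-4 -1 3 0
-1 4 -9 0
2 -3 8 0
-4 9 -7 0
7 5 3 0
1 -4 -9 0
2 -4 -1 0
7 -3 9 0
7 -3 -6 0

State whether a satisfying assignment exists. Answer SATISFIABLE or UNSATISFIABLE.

Pure literal: p8 appears only positively; assign p8 = True.
Try p1 = True.
For the remaining variables, p2 = False, p3 = False, p4 = False, p5 = True, p6 = True, p7 = False, p9 = False works.
Every clause has at least one true literal under this assignment.
So p1 = True, p2 = False, p3 = False, p4 = False, p5 = True, p6 = True, p7 = False, p8 = True, p9 = False is a satisfying assignment.

SATISFIABLE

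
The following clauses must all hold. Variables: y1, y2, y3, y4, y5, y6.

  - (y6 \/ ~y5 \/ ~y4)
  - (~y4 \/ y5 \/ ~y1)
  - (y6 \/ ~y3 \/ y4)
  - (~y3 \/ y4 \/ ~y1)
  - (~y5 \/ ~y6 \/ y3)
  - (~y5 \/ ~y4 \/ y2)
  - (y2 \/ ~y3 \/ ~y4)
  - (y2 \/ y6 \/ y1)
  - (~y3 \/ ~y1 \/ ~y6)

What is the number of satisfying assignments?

Split on y4, then y3.
  y4=T, y3=T: remaining (y1,y2,y5,y6) ∈ {(F,T,F,F); (F,T,F,T); (F,T,T,T)} — 3.
  y4=T, y3=F: remaining (y1,y2,y5,y6) ∈ {(F,F,F,T); (F,T,F,F); (F,T,F,T)} — 3.
  y4=F, y3=T: remaining (y1,y2,y5,y6) ∈ {(F,F,F,T); (F,F,T,T); (F,T,F,T); (F,T,T,T)} — 4.
  y4=F, y3=F: 10 of the 16 assignments to (y1,y2,y5,y6) work.
Total: 3 + 3 + 4 + 10 = 20.

20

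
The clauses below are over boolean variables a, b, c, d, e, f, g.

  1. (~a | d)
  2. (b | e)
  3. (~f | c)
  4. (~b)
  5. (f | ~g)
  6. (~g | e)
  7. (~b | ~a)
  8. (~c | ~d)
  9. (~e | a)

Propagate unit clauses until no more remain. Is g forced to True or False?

False

(~b) stands alone — b = False.
From (e | b) and b = False: e = True.
(~e | a): since e = True, the clause reduces to (a). a = True.
(d | ~a): since a = True, the clause reduces to (d). d = True.
In (~d | ~c), ~d is now false; ~c must hold, so c = False.
(c | ~f) with c = False leaves only ~f, so f = False.
In (f | ~g), f is now false; ~g must hold, so g = False.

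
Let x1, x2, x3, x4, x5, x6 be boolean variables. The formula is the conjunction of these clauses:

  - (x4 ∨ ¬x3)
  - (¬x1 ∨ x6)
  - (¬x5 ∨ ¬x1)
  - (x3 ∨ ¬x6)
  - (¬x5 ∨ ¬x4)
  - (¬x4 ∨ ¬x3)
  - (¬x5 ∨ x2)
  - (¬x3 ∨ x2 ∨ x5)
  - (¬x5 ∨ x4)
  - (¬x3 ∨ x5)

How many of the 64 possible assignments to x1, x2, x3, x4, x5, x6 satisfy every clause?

4

Satisfying assignments:
  x1=0 x2=0 x3=0 x4=0 x5=0 x6=0
  x1=0 x2=0 x3=0 x4=1 x5=0 x6=0
  x1=0 x2=1 x3=0 x4=0 x5=0 x6=0
  x1=0 x2=1 x3=0 x4=1 x5=0 x6=0
That's 4 in total.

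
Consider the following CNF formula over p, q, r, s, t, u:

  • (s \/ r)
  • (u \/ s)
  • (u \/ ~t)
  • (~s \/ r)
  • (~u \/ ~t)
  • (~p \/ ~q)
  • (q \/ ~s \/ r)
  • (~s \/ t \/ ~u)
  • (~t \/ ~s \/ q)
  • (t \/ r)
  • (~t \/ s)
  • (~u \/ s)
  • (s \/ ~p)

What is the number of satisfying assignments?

The models are:
  p=F q=F r=T s=T t=F u=F
  p=F q=T r=T s=T t=F u=F
  p=T q=F r=T s=T t=F u=F
That's 3 in total.

3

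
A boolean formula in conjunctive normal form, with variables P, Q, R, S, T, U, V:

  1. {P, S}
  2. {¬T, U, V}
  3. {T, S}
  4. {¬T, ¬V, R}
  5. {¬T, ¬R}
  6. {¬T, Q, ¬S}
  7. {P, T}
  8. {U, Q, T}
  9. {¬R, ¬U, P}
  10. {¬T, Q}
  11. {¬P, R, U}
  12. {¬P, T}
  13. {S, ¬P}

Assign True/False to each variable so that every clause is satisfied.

P=F  Q=T  R=F  S=T  T=T  U=T  V=F

Check each clause:
  1. {S, P} — S is true.
  2. {V, ¬T, U} — U is true.
  3. {T, S} — S is true.
  4. {¬T, R, ¬V} — ¬V is true.
  5. {¬T, ¬R} — ¬R is true.
  6. {¬T, Q, ¬S} — Q is true.
  7. {P, T} — T is true.
  8. {T, U, Q} — Q is true.
  9. {¬U, P, ¬R} — ¬R is true.
  10. {Q, ¬T} — Q is true.
  11. {R, U, ¬P} — U is true.
  12. {T, ¬P} — T is true.
  13. {¬P, S} — S is true.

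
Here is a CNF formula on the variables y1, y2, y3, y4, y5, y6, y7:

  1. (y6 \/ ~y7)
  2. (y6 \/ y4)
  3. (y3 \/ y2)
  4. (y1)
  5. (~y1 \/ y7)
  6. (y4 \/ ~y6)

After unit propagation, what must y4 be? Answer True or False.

True

(y1) is a unit clause: y1 = True.
From (~y1 \/ y7) and y1 = True: y7 = True.
From (~y7 \/ y6) and y7 = True: y6 = True.
In (~y6 \/ y4), ~y6 is now false; y4 must hold, so y4 = True.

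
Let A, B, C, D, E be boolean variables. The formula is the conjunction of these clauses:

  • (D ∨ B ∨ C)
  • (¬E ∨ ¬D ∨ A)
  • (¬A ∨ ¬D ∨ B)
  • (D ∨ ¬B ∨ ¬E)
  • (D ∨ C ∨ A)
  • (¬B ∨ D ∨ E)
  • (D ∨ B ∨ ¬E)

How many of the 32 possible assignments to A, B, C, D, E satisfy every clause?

Case analysis on D and B:
  D=1, B=1: C free; 3 ways for (A,E) × 2^1 = 6.
  D=1, B=0: remaining (A,C,E) ∈ {(0,0,0); (0,1,0)} — 2.
  D=0, B=1: a clause becomes empty — 0.
  D=0, B=0: remaining (A,C,E) ∈ {(0,1,0); (1,1,0)} — 2.
Total: 6 + 2 + 0 + 2 = 10.

10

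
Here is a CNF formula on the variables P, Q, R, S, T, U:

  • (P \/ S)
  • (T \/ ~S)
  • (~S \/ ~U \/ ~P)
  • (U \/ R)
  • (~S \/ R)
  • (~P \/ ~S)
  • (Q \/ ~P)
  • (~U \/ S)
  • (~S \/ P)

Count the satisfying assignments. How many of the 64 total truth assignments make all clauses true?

2

Satisfying assignments:
  P=T Q=T R=T S=F T=F U=F
  P=T Q=T R=T S=F T=T U=F
Count: 2.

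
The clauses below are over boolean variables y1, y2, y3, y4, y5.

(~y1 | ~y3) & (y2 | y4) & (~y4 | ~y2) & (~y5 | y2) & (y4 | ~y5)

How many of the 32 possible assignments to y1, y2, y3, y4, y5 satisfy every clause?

Satisfying assignments:
  y1=0 y2=0 y3=0 y4=1 y5=0
  y1=0 y2=0 y3=1 y4=1 y5=0
  y1=0 y2=1 y3=0 y4=0 y5=0
  y1=0 y2=1 y3=1 y4=0 y5=0
  y1=1 y2=0 y3=0 y4=1 y5=0
  y1=1 y2=1 y3=0 y4=0 y5=0
Count: 6.

6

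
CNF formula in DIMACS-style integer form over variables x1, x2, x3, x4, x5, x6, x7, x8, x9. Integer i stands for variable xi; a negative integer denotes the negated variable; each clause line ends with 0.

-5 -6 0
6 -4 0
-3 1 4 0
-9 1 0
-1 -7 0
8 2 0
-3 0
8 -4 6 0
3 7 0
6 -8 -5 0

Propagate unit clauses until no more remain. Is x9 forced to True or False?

False

(NOT x3) is a unit clause: x3 = False.
From (x3 OR x7) and x3 = False: x7 = True.
From (NOT x7 OR NOT x1) and x7 = True: x1 = False.
(x1 OR NOT x9): since x1 = False, the clause reduces to (NOT x9). x9 = False.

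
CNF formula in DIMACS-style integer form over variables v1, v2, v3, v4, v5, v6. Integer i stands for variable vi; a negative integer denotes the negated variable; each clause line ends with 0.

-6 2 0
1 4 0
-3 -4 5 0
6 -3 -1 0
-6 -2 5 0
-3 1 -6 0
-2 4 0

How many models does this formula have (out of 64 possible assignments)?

15

Case analysis on v6 and v1:
  v6=T, v1=T: remaining (v2,v3,v4,v5) ∈ {(T,F,T,T); (T,T,T,T)} — 2.
  v6=T, v1=F: remaining (v2,v3,v4,v5) ∈ {(T,F,T,T)} — 1.
  v6=F, v1=T: v5 free; 3 ways for (v2,v3,v4) × 2^1 = 6.
  v6=F, v1=F: v2 free; 3 ways for (v3,v4,v5) × 2^1 = 6.
Total: 2 + 1 + 6 + 6 = 15.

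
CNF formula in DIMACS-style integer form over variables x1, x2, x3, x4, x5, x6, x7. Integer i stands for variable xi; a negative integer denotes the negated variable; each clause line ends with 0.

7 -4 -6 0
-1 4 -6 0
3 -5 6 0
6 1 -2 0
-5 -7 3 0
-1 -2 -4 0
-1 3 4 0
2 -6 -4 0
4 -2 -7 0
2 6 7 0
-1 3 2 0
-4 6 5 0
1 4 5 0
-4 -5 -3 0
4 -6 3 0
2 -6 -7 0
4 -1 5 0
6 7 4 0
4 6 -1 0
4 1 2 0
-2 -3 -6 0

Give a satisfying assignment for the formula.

Try x1 = False.
Try x2 = True.
  then x6 is forced to True.
  then x3 is forced to False.
  then x4 is forced to True.
  then x7 is forced to True.
  then x5 is forced to False.
Every clause has at least one true literal under this assignment.

x1=F, x2=T, x3=F, x4=T, x5=F, x6=T, x7=T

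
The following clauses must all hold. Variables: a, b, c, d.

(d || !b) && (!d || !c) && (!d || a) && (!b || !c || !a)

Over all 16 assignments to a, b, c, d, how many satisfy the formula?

The models are:
  a=F b=F c=F d=F
  a=F b=F c=T d=F
  a=T b=F c=F d=F
  a=T b=F c=F d=T
  a=T b=F c=T d=F
  a=T b=T c=F d=T
That's 6 in total.

6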